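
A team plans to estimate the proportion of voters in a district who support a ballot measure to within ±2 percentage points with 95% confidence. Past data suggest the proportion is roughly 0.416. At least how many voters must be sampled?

For a proportion with margin E = 0.02 at 95% confidence, z = 1.960.
n = p̂(1−p̂)(z/E)² = 0.416 × 0.584 × (1.960/0.02)² = 2333.23
Round up: n = 2334.

2334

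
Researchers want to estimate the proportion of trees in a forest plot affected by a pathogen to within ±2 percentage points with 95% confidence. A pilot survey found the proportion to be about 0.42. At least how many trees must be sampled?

For a proportion with margin E = 0.02 at 95% confidence, z = 1.960.
n = p̂(1−p̂)(z/E)² = 0.42 × 0.58 × (1.960/0.02)² = 2339.53
Round up: n = 2340.

2340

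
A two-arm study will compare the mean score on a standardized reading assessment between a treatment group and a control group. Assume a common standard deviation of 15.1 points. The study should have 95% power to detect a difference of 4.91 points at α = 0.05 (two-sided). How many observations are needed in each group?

For two equal groups, n per group = 2·((z_{α/2} + z_β)·σ/δ)².
z_{α/2} = 1.960; z_β = 1.645 (power 95%).
n = 2 × (3.605 × 15.1 / 4.91)² = 2 × 122.91 = 245.82
Round up: n = 246 per group.

246 per group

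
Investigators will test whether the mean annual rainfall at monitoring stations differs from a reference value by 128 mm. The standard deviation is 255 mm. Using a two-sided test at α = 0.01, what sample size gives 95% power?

71

For a one-sample z-test, n = ((z_{α/2} + z_β)·σ/δ)².
z_{α/2} = 2.576 (two-sided α = 0.01); z_β = 1.645 (power 95% → β = 0.05).
n = (4.221 × 255 / 128)² = 70.71
Round up: n = 71.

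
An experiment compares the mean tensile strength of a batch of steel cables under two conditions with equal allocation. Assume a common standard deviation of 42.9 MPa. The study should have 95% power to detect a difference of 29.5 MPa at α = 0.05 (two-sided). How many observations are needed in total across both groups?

110 total

For two equal groups, n per group = 2·((z_{α/2} + z_β)·σ/δ)².
z_{α/2} = 1.960; z_β = 1.645 (power 95%).
n = 2 × (3.605 × 42.9 / 29.5)² = 2 × 27.48 = 54.96
Round up: n = 55 per group.
Total across both groups: 2 × 55 = 110.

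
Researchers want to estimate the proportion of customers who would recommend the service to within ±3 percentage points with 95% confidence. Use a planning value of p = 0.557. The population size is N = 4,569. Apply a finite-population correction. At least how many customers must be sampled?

n = 857

For a proportion with margin E = 0.03 at 95% confidence, z = 1.960.
n = p̂(1−p̂)(z/E)² = 0.557 × 0.443 × (1.960/0.03)² = 1053.24 — call this n₀.
Finite-population correction with N = 4,569: n = n₀ / (1 + (n₀−1)/N) = 1053.24 / 1.23 = 856.29
Round up: n = 857.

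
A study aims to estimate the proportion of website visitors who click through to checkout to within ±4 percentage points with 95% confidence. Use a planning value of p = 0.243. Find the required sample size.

For a proportion with margin E = 0.04 at 95% confidence, z = 1.960.
n = p̂(1−p̂)(z/E)² = 0.243 × 0.757 × (1.960/0.04)² = 441.67
Round up: n = 442.

442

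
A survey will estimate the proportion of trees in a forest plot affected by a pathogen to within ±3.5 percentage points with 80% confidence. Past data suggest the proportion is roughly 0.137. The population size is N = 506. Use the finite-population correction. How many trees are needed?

For a proportion with margin E = 0.035 at 80% confidence, z = 1.282.
n = p̂(1−p̂)(z/E)² = 0.137 × 0.863 × (1.282/0.035)² = 158.62 — call this n₀.
Finite-population correction with N = 506: n = n₀ / (1 + (n₀−1)/N) = 158.62 / 1.312 = 120.90
Round up: n = 121.

n = 121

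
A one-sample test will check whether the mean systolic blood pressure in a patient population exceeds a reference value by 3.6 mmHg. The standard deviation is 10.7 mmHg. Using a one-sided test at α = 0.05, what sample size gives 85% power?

For a one-sample z-test, n = ((z_α + z_β)·σ/δ)².
z_α = 1.645 (one-sided α = 0.05); z_β = 1.036 (power 85% → β = 0.15).
n = (2.681 × 10.7 / 3.6)² = 63.50
Round up: n = 64.

64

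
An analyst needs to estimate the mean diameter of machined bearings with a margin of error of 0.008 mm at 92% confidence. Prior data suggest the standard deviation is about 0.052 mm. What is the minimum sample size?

130

For a mean, the margin of error is E = z·σ/√n, so n = (zσ/E)².
At 92% confidence, z = 1.751.
n = (1.751 × 0.052 / 0.008)² = 129.54
Round up: n = 130.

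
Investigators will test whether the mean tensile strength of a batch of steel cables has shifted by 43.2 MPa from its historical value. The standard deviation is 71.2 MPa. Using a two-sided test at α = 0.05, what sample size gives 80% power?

n = 22

For a one-sample z-test, n = ((z_{α/2} + z_β)·σ/δ)².
z_{α/2} = 1.960 (two-sided α = 0.05); z_β = 0.842 (power 80% → β = 0.2).
n = (2.802 × 71.2 / 43.2)² = 21.33
Round up: n = 22.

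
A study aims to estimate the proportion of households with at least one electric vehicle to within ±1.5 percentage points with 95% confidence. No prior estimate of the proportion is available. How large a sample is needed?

n = 4269

For a proportion with margin E = 0.015 at 95% confidence, z = 1.960.
With no prior estimate, use p = 0.5, which maximizes p(1−p) at 0.25.
n = 0.25 × (z/E)² = 0.25 × (1.960/0.015)² = 4268.44
Round up: n = 4269.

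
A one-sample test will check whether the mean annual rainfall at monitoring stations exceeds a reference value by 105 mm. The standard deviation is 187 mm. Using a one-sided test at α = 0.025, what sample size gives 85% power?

29

For a one-sample z-test, n = ((z_α + z_β)·σ/δ)².
z_α = 1.960 (one-sided α = 0.025); z_β = 1.036 (power 85% → β = 0.15).
n = (2.996 × 187 / 105)² = 28.47
Round up: n = 29.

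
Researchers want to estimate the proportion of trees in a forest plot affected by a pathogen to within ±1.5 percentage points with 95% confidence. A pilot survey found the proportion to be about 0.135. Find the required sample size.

1994

For a proportion with margin E = 0.015 at 95% confidence, z = 1.960.
n = p̂(1−p̂)(z/E)² = 0.135 × 0.865 × (1.960/0.015)² = 1993.79
Round up: n = 1994.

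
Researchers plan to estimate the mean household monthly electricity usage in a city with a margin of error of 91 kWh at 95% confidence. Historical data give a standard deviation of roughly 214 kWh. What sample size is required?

For a mean, the margin of error is E = z·σ/√n, so n = (zσ/E)².
At 95% confidence, z = 1.960.
n = (1.960 × 214 / 91)² = 21.25
Round up: n = 22.

n = 22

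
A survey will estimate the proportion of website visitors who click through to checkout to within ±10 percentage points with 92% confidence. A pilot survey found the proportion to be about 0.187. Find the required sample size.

For a proportion with margin E = 0.1 at 92% confidence, z = 1.751.
n = p̂(1−p̂)(z/E)² = 0.187 × 0.813 × (1.751/0.1)² = 46.61
Round up: n = 47.

47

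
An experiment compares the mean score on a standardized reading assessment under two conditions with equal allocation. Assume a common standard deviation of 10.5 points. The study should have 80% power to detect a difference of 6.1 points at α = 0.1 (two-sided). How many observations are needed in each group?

37 per group

For two equal groups, n per group = 2·((z_{α/2} + z_β)·σ/δ)².
z_{α/2} = 1.645; z_β = 0.842 (power 80%).
n = 2 × (2.487 × 10.5 / 6.1)² = 2 × 18.33 = 36.66
Round up: n = 37 per group.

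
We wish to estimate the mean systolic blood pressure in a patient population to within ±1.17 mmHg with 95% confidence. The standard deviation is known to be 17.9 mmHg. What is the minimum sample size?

900

For a mean, the margin of error is E = z·σ/√n, so n = (zσ/E)².
At 95% confidence, z = 1.960.
n = (1.960 × 17.9 / 1.17)² = 899.18
Round up: n = 900.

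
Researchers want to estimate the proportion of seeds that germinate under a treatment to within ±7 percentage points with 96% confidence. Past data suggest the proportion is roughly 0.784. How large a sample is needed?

For a proportion with margin E = 0.07 at 96% confidence, z = 2.054.
n = p̂(1−p̂)(z/E)² = 0.784 × 0.216 × (2.054/0.07)² = 145.81
Round up: n = 146.

n = 146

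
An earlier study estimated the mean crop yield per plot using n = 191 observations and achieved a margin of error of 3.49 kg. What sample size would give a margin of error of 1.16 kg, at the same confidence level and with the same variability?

1729

Margin of error scales as 1/√n, so n₂ = n₁·(E₁/E₂)².
n₂ = 191 × (3.49/1.16)² = 191 × 9.052 = 1728.93
Round up: n₂ = 1729.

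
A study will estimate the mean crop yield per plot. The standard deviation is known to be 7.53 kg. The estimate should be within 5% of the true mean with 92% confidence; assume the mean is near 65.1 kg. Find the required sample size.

17

For a mean, the margin of error is E = z·σ/√n, so n = (zσ/E)².
At 92% confidence, z = 1.751.
E = 5% of 65.1 = 3.255 kg.
n = (1.751 × 7.53 / 3.255)² = 16.41
Round up: n = 17.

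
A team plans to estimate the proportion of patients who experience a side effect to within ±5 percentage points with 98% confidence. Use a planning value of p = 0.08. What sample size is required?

For a proportion with margin E = 0.05 at 98% confidence, z = 2.326.
n = p̂(1−p̂)(z/E)² = 0.08 × 0.92 × (2.326/0.05)² = 159.28
Round up: n = 160.

160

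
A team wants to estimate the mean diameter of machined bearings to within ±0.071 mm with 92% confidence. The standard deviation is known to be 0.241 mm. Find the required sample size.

n = 36

For a mean, the margin of error is E = z·σ/√n, so n = (zσ/E)².
At 92% confidence, z = 1.751.
n = (1.751 × 0.241 / 0.071)² = 35.33
Round up: n = 36.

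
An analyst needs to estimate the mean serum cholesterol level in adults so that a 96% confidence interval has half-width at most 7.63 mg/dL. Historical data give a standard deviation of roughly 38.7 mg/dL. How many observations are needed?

For a mean, the margin of error is E = z·σ/√n, so n = (zσ/E)².
At 96% confidence, z = 2.054.
n = (2.054 × 38.7 / 7.63)² = 108.54
Round up: n = 109.

n = 109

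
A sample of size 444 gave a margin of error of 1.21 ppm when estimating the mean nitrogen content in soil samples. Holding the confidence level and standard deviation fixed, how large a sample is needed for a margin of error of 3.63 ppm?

Margin of error scales as 1/√n, so n₂ = n₁·(E₁/E₂)².
n₂ = 444 × (1.21/3.63)² = 444 × 0.1111 = 49.33
Round up: n₂ = 50.

n = 50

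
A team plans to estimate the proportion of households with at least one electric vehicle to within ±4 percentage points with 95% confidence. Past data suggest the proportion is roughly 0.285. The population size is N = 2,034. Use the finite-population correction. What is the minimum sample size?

For a proportion with margin E = 0.04 at 95% confidence, z = 1.960.
n = p̂(1−p̂)(z/E)² = 0.285 × 0.715 × (1.960/0.04)² = 489.26 — call this n₀.
Finite-population correction with N = 2,034: n = n₀ / (1 + (n₀−1)/N) = 489.26 / 1.24 = 394.56
Round up: n = 395.

395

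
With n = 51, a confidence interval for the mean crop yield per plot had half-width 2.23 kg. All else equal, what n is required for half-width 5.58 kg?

Margin of error scales as 1/√n, so n₂ = n₁·(E₁/E₂)².
n₂ = 51 × (2.23/5.58)² = 51 × 0.1597 = 8.14
Round up: n₂ = 9.

9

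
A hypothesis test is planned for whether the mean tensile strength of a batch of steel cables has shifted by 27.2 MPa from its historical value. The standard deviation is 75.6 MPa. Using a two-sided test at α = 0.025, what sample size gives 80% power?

For a one-sample z-test, n = ((z_{α/2} + z_β)·σ/δ)².
z_{α/2} = 2.241 (two-sided α = 0.025); z_β = 0.842 (power 80% → β = 0.2).
n = (3.083 × 75.6 / 27.2)² = 73.43
Round up: n = 74.

n = 74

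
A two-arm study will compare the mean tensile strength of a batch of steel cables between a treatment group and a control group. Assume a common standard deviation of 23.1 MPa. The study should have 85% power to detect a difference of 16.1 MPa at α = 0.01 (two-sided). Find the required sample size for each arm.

54 per group

For two equal groups, n per group = 2·((z_{α/2} + z_β)·σ/δ)².
z_{α/2} = 2.576; z_β = 1.036 (power 85%).
n = 2 × (3.612 × 23.1 / 16.1)² = 2 × 26.86 = 53.72
Round up: n = 54 per group.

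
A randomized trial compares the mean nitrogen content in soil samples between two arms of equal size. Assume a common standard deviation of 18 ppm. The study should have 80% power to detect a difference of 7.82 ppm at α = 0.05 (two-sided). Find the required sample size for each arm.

For two equal groups, n per group = 2·((z_{α/2} + z_β)·σ/δ)².
z_{α/2} = 1.960; z_β = 0.842 (power 80%).
n = 2 × (2.802 × 18 / 7.82)² = 2 × 41.60 = 83.20
Round up: n = 84 per group.

84 per group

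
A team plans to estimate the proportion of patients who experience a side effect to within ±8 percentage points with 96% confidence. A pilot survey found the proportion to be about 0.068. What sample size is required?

42

For a proportion with margin E = 0.08 at 96% confidence, z = 2.054.
n = p̂(1−p̂)(z/E)² = 0.068 × 0.932 × (2.054/0.08)² = 41.78
Round up: n = 42.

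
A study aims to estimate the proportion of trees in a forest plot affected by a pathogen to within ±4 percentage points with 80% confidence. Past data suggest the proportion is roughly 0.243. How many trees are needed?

For a proportion with margin E = 0.04 at 80% confidence, z = 1.282.
n = p̂(1−p̂)(z/E)² = 0.243 × 0.757 × (1.282/0.04)² = 188.95
Round up: n = 189.

189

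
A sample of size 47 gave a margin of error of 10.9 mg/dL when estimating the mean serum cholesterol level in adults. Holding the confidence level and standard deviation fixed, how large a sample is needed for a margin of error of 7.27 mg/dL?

106

Margin of error scales as 1/√n, so n₂ = n₁·(E₁/E₂)².
n₂ = 47 × (10.9/7.27)² = 47 × 2.248 = 105.66
Round up: n₂ = 106.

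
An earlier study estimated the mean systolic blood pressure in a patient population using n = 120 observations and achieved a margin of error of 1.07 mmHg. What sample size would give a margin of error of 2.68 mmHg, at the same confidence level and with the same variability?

Margin of error scales as 1/√n, so n₂ = n₁·(E₁/E₂)².
n₂ = 120 × (1.07/2.68)² = 120 × 0.1594 = 19.13
Round up: n₂ = 20.

n = 20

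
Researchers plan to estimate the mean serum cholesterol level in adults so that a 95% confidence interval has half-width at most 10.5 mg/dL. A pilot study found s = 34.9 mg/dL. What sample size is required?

For a mean, the margin of error is E = z·σ/√n, so n = (zσ/E)².
At 95% confidence, z = 1.960.
n = (1.960 × 34.9 / 10.5)² = 42.44
Round up: n = 43.

43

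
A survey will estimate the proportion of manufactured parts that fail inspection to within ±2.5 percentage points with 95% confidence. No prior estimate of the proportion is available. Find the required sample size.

For a proportion with margin E = 0.025 at 95% confidence, z = 1.960.
With no prior estimate, use p = 0.5, which maximizes p(1−p) at 0.25.
n = 0.25 × (z/E)² = 0.25 × (1.960/0.025)² = 1536.64
Round up: n = 1537.

n = 1537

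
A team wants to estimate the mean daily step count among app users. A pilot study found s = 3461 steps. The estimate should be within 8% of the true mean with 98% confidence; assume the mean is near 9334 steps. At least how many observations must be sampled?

For a mean, the margin of error is E = z·σ/√n, so n = (zσ/E)².
At 98% confidence, z = 2.326.
E = 8% of 9334 = 746.7 steps.
n = (2.326 × 3461 / 746.7)² = 116.23
Round up: n = 117.

117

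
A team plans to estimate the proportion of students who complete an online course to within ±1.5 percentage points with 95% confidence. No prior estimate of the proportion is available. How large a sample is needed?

4269

For a proportion with margin E = 0.015 at 95% confidence, z = 1.960.
With no prior estimate, use p = 0.5, which maximizes p(1−p) at 0.25.
n = 0.25 × (z/E)² = 0.25 × (1.960/0.015)² = 4268.44
Round up: n = 4269.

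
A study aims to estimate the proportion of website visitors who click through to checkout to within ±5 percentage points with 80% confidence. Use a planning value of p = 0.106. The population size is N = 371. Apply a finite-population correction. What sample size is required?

n = 54

For a proportion with margin E = 0.05 at 80% confidence, z = 1.282.
n = p̂(1−p̂)(z/E)² = 0.106 × 0.894 × (1.282/0.05)² = 62.30 — call this n₀.
Finite-population correction with N = 371: n = n₀ / (1 + (n₀−1)/N) = 62.30 / 1.165 = 53.48
Round up: n = 54.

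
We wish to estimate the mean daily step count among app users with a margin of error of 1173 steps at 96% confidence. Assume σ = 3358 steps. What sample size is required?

For a mean, the margin of error is E = z·σ/√n, so n = (zσ/E)².
At 96% confidence, z = 2.054.
n = (2.054 × 3358 / 1173)² = 34.58
Round up: n = 35.

n = 35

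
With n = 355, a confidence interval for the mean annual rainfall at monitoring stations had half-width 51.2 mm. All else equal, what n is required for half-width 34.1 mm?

Margin of error scales as 1/√n, so n₂ = n₁·(E₁/E₂)².
n₂ = 355 × (51.2/34.1)² = 355 × 2.254 = 800.17
Round up: n₂ = 801.

801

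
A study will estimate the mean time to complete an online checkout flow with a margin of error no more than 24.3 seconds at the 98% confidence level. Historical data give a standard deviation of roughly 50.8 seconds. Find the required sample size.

n = 24

For a mean, the margin of error is E = z·σ/√n, so n = (zσ/E)².
At 98% confidence, z = 2.326.
n = (2.326 × 50.8 / 24.3)² = 23.64
Round up: n = 24.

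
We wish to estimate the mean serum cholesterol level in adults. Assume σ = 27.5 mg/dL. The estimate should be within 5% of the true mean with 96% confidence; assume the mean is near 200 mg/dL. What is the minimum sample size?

For a mean, the margin of error is E = z·σ/√n, so n = (zσ/E)².
At 96% confidence, z = 2.054.
E = 5% of 200 = 10 mg/dL.
n = (2.054 × 27.5 / 10)² = 31.91
Round up: n = 32.

n = 32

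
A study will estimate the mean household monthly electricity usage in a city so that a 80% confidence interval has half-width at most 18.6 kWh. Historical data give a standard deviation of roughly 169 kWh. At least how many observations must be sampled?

n = 136

For a mean, the margin of error is E = z·σ/√n, so n = (zσ/E)².
At 80% confidence, z = 1.282.
n = (1.282 × 169 / 18.6)² = 135.68
Round up: n = 136.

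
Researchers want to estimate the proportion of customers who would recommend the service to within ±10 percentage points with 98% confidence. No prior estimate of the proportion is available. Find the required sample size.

n = 136

For a proportion with margin E = 0.1 at 98% confidence, z = 2.326.
With no prior estimate, use p = 0.5, which maximizes p(1−p) at 0.25.
n = 0.25 × (z/E)² = 0.25 × (2.326/0.1)² = 135.26
Round up: n = 136.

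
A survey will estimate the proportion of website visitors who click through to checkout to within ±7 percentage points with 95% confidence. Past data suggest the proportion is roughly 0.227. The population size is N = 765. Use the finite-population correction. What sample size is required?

For a proportion with margin E = 0.07 at 95% confidence, z = 1.960.
n = p̂(1−p̂)(z/E)² = 0.227 × 0.773 × (1.960/0.07)² = 137.57 — call this n₀.
Finite-population correction with N = 765: n = n₀ / (1 + (n₀−1)/N) = 137.57 / 1.179 = 116.68
Round up: n = 117.

n = 117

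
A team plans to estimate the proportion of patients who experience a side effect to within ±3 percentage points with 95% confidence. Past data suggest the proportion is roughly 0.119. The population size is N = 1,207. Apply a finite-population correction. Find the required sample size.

For a proportion with margin E = 0.03 at 95% confidence, z = 1.960.
n = p̂(1−p̂)(z/E)² = 0.119 × 0.881 × (1.960/0.03)² = 447.50 — call this n₀.
Finite-population correction with N = 1,207: n = n₀ / (1 + (n₀−1)/N) = 447.50 / 1.37 = 326.64
Round up: n = 327.

327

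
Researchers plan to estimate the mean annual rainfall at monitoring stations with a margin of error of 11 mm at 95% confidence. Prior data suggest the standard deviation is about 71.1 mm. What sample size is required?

For a mean, the margin of error is E = z·σ/√n, so n = (zσ/E)².
At 95% confidence, z = 1.960.
n = (1.960 × 71.1 / 11)² = 160.50
Round up: n = 161.

n = 161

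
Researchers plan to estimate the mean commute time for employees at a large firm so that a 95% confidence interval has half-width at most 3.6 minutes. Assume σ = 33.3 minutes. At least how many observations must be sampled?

329

For a mean, the margin of error is E = z·σ/√n, so n = (zσ/E)².
At 95% confidence, z = 1.960.
n = (1.960 × 33.3 / 3.6)² = 328.70
Round up: n = 329.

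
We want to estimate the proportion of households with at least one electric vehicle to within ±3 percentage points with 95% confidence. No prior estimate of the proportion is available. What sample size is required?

For a proportion with margin E = 0.03 at 95% confidence, z = 1.960.
With no prior estimate, use p = 0.5, which maximizes p(1−p) at 0.25.
n = 0.25 × (z/E)² = 0.25 × (1.960/0.03)² = 1067.11
Round up: n = 1068.

n = 1068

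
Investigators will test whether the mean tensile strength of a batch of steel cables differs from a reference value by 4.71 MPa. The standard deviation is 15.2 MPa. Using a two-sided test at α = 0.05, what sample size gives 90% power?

n = 110

For a one-sample z-test, n = ((z_{α/2} + z_β)·σ/δ)².
z_{α/2} = 1.960 (two-sided α = 0.05); z_β = 1.282 (power 90% → β = 0.1).
n = (3.242 × 15.2 / 4.71)² = 109.46
Round up: n = 110.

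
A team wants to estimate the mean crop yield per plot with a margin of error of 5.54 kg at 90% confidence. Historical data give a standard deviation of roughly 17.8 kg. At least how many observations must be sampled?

For a mean, the margin of error is E = z·σ/√n, so n = (zσ/E)².
At 90% confidence, z = 1.645.
n = (1.645 × 17.8 / 5.54)² = 27.94
Round up: n = 28.

28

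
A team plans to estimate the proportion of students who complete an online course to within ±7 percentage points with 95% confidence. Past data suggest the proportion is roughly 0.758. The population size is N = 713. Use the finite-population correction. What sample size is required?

For a proportion with margin E = 0.07 at 95% confidence, z = 1.960.
n = p̂(1−p̂)(z/E)² = 0.758 × 0.242 × (1.960/0.07)² = 143.81 — call this n₀.
Finite-population correction with N = 713: n = n₀ / (1 + (n₀−1)/N) = 143.81 / 1.2 = 119.84
Round up: n = 120.

n = 120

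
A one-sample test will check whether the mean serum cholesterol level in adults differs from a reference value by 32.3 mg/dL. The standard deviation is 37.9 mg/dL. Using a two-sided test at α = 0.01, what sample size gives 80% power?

For a one-sample z-test, n = ((z_{α/2} + z_β)·σ/δ)².
z_{α/2} = 2.576 (two-sided α = 0.01); z_β = 0.842 (power 80% → β = 0.2).
n = (3.418 × 37.9 / 32.3)² = 16.08
Round up: n = 17.

17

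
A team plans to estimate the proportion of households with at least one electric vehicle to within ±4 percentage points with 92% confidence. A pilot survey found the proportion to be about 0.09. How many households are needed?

n = 157

For a proportion with margin E = 0.04 at 92% confidence, z = 1.751.
n = p̂(1−p̂)(z/E)² = 0.09 × 0.91 × (1.751/0.04)² = 156.94
Round up: n = 157.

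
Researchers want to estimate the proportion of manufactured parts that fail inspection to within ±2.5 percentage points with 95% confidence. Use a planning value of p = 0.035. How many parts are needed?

208

For a proportion with margin E = 0.025 at 95% confidence, z = 1.960.
n = p̂(1−p̂)(z/E)² = 0.035 × 0.965 × (1.960/0.025)² = 207.60
Round up: n = 208.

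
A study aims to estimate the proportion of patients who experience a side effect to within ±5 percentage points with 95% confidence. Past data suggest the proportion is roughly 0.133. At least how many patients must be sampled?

n = 178

For a proportion with margin E = 0.05 at 95% confidence, z = 1.960.
n = p̂(1−p̂)(z/E)² = 0.133 × 0.867 × (1.960/0.05)² = 177.19
Round up: n = 178.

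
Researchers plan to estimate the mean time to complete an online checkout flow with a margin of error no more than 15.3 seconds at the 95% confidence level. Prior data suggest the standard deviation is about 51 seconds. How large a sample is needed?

For a mean, the margin of error is E = z·σ/√n, so n = (zσ/E)².
At 95% confidence, z = 1.960.
n = (1.960 × 51 / 15.3)² = 42.68
Round up: n = 43.

43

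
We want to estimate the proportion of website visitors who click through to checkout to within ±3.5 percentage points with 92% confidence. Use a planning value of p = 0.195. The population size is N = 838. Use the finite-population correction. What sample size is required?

For a proportion with margin E = 0.035 at 92% confidence, z = 1.751.
n = p̂(1−p̂)(z/E)² = 0.195 × 0.805 × (1.751/0.035)² = 392.89 — call this n₀.
Finite-population correction with N = 838: n = n₀ / (1 + (n₀−1)/N) = 392.89 / 1.468 = 267.64
Round up: n = 268.

268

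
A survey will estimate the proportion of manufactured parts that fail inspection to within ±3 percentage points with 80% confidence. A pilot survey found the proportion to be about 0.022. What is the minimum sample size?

For a proportion with margin E = 0.03 at 80% confidence, z = 1.282.
n = p̂(1−p̂)(z/E)² = 0.022 × 0.978 × (1.282/0.03)² = 39.29
Round up: n = 40.

40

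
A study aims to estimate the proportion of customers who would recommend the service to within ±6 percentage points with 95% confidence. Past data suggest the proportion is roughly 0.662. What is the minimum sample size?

n = 239

For a proportion with margin E = 0.06 at 95% confidence, z = 1.960.
n = p̂(1−p̂)(z/E)² = 0.662 × 0.338 × (1.960/0.06)² = 238.77
Round up: n = 239.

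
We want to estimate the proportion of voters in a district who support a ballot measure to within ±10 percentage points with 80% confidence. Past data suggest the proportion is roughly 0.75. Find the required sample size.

31

For a proportion with margin E = 0.1 at 80% confidence, z = 1.282.
n = p̂(1−p̂)(z/E)² = 0.75 × 0.25 × (1.282/0.1)² = 30.82
Round up: n = 31.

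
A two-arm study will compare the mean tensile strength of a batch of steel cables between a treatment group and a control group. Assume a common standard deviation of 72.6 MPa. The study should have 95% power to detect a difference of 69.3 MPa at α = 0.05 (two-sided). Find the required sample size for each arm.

29 per group

For two equal groups, n per group = 2·((z_{α/2} + z_β)·σ/δ)².
z_{α/2} = 1.960; z_β = 1.645 (power 95%).
n = 2 × (3.605 × 72.6 / 69.3)² = 2 × 14.26 = 28.52
Round up: n = 29 per group.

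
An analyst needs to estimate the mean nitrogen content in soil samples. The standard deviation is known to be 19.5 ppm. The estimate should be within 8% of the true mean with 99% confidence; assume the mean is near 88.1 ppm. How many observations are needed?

n = 51

For a mean, the margin of error is E = z·σ/√n, so n = (zσ/E)².
At 99% confidence, z = 2.576.
E = 8% of 88.1 = 7.048 ppm.
n = (2.576 × 19.5 / 7.048)² = 50.80
Round up: n = 51.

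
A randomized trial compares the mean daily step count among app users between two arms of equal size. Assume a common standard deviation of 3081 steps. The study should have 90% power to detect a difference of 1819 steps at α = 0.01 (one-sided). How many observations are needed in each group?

For two equal groups, n per group = 2·((z_α + z_β)·σ/δ)².
z_α = 2.326; z_β = 1.282 (power 90%).
n = 2 × (3.608 × 3081 / 1819)² = 2 × 37.35 = 74.70
Round up: n = 75 per group.

75 per group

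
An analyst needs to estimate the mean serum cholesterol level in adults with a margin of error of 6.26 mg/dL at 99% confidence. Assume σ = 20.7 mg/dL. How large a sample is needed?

n = 73

For a mean, the margin of error is E = z·σ/√n, so n = (zσ/E)².
At 99% confidence, z = 2.576.
n = (2.576 × 20.7 / 6.26)² = 72.56
Round up: n = 73.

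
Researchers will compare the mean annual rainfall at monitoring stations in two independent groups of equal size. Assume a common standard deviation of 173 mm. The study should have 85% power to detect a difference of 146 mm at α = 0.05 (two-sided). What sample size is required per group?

26 per group

For two equal groups, n per group = 2·((z_{α/2} + z_β)·σ/δ)².
z_{α/2} = 1.960; z_β = 1.036 (power 85%).
n = 2 × (2.996 × 173 / 146)² = 2 × 12.60 = 25.20
Round up: n = 26 per group.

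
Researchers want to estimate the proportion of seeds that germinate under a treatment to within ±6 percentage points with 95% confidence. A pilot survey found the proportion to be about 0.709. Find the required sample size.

For a proportion with margin E = 0.06 at 95% confidence, z = 1.960.
n = p̂(1−p̂)(z/E)² = 0.709 × 0.291 × (1.960/0.06)² = 220.17
Round up: n = 221.

n = 221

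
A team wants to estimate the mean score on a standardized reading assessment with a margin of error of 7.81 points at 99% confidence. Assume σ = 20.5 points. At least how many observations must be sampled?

For a mean, the margin of error is E = z·σ/√n, so n = (zσ/E)².
At 99% confidence, z = 2.576.
n = (2.576 × 20.5 / 7.81)² = 45.72
Round up: n = 46.

46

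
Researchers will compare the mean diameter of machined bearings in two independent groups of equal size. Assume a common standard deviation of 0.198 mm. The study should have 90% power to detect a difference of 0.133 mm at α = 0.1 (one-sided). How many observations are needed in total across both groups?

60 total

For two equal groups, n per group = 2·((z_α + z_β)·σ/δ)².
z_α = 1.282; z_β = 1.282 (power 90%).
n = 2 × (2.564 × 0.198 / 0.133)² = 2 × 14.57 = 29.14
Round up: n = 30 per group.
Total across both groups: 2 × 30 = 60.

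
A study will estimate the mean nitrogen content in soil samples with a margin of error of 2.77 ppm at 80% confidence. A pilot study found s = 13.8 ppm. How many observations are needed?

41

For a mean, the margin of error is E = z·σ/√n, so n = (zσ/E)².
At 80% confidence, z = 1.282.
n = (1.282 × 13.8 / 2.77)² = 40.79
Round up: n = 41.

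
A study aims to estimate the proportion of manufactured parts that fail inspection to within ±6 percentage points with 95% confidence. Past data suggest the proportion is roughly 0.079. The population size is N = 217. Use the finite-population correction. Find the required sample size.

For a proportion with margin E = 0.06 at 95% confidence, z = 1.960.
n = p̂(1−p̂)(z/E)² = 0.079 × 0.921 × (1.960/0.06)² = 77.64 — call this n₀.
Finite-population correction with N = 217: n = n₀ / (1 + (n₀−1)/N) = 77.64 / 1.353 = 57.38
Round up: n = 58.

58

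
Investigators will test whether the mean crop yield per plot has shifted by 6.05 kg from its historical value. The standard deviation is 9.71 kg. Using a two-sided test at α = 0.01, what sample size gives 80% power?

31

For a one-sample z-test, n = ((z_{α/2} + z_β)·σ/δ)².
z_{α/2} = 2.576 (two-sided α = 0.01); z_β = 0.842 (power 80% → β = 0.2).
n = (3.418 × 9.71 / 6.05)² = 30.09
Round up: n = 31.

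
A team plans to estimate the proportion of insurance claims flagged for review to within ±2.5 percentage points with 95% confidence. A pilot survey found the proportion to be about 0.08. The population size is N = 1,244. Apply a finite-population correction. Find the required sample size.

For a proportion with margin E = 0.025 at 95% confidence, z = 1.960.
n = p̂(1−p̂)(z/E)² = 0.08 × 0.92 × (1.960/0.025)² = 452.39 — call this n₀.
Finite-population correction with N = 1,244: n = n₀ / (1 + (n₀−1)/N) = 452.39 / 1.363 = 331.91
Round up: n = 332.

n = 332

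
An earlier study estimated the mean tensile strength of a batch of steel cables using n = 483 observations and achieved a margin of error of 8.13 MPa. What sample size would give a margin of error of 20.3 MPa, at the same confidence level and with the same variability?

Margin of error scales as 1/√n, so n₂ = n₁·(E₁/E₂)².
n₂ = 483 × (8.13/20.3)² = 483 × 0.1604 = 77.47
Round up: n₂ = 78.

78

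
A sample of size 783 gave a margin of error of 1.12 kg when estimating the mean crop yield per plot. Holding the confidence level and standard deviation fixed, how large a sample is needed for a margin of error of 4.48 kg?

Margin of error scales as 1/√n, so n₂ = n₁·(E₁/E₂)².
n₂ = 783 × (1.12/4.48)² = 783 × 0.0625 = 48.94
Round up: n₂ = 49.

49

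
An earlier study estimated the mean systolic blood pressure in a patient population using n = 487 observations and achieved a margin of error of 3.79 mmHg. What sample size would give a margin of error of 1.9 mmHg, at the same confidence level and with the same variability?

Margin of error scales as 1/√n, so n₂ = n₁·(E₁/E₂)².
n₂ = 487 × (3.79/1.9)² = 487 × 3.979 = 1937.77
Round up: n₂ = 1938.

1938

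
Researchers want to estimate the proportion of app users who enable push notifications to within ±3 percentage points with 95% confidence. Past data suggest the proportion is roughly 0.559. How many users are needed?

For a proportion with margin E = 0.03 at 95% confidence, z = 1.960.
n = p̂(1−p̂)(z/E)² = 0.559 × 0.441 × (1.960/0.03)² = 1052.25
Round up: n = 1053.

n = 1053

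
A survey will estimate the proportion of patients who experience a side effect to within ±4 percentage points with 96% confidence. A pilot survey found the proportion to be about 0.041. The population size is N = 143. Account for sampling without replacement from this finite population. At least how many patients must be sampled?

For a proportion with margin E = 0.04 at 96% confidence, z = 2.054.
n = p̂(1−p̂)(z/E)² = 0.041 × 0.959 × (2.054/0.04)² = 103.68 — call this n₀.
Finite-population correction with N = 143: n = n₀ / (1 + (n₀−1)/N) = 103.68 / 1.718 = 60.35
Round up: n = 61.

n = 61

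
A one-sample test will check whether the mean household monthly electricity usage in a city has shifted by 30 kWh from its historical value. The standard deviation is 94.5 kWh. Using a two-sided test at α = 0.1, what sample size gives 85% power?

72

For a one-sample z-test, n = ((z_{α/2} + z_β)·σ/δ)².
z_{α/2} = 1.645 (two-sided α = 0.1); z_β = 1.036 (power 85% → β = 0.15).
n = (2.681 × 94.5 / 30)² = 71.32
Round up: n = 72.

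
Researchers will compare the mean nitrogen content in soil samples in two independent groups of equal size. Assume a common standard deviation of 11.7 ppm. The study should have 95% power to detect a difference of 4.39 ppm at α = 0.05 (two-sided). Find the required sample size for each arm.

For two equal groups, n per group = 2·((z_{α/2} + z_β)·σ/δ)².
z_{α/2} = 1.960; z_β = 1.645 (power 95%).
n = 2 × (3.605 × 11.7 / 4.39)² = 2 × 92.31 = 184.62
Round up: n = 185 per group.

185 per group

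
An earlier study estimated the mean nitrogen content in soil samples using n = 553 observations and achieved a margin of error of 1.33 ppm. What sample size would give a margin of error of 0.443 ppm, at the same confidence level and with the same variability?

4985

Margin of error scales as 1/√n, so n₂ = n₁·(E₁/E₂)².
n₂ = 553 × (1.33/0.443)² = 553 × 9.014 = 4984.74
Round up: n₂ = 4985.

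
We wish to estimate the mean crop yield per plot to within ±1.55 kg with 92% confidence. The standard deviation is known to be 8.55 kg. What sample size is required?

94

For a mean, the margin of error is E = z·σ/√n, so n = (zσ/E)².
At 92% confidence, z = 1.751.
n = (1.751 × 8.55 / 1.55)² = 93.29
Round up: n = 94.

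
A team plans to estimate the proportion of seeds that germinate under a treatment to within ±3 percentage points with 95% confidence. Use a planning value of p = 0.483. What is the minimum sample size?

1066

For a proportion with margin E = 0.03 at 95% confidence, z = 1.960.
n = p̂(1−p̂)(z/E)² = 0.483 × 0.517 × (1.960/0.03)² = 1065.88
Round up: n = 1066.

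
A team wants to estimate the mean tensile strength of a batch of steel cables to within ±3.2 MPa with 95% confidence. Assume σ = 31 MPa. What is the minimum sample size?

361

For a mean, the margin of error is E = z·σ/√n, so n = (zσ/E)².
At 95% confidence, z = 1.960.
n = (1.960 × 31 / 3.2)² = 360.53
Round up: n = 361.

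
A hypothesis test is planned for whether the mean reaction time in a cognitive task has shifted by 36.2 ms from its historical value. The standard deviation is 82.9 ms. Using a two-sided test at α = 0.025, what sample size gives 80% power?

n = 50

For a one-sample z-test, n = ((z_{α/2} + z_β)·σ/δ)².
z_{α/2} = 2.241 (two-sided α = 0.025); z_β = 0.842 (power 80% → β = 0.2).
n = (3.083 × 82.9 / 36.2)² = 49.85
Round up: n = 50.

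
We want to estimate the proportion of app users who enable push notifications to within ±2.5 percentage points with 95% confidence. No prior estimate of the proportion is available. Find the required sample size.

1537

For a proportion with margin E = 0.025 at 95% confidence, z = 1.960.
With no prior estimate, use p = 0.5, which maximizes p(1−p) at 0.25.
n = 0.25 × (z/E)² = 0.25 × (1.960/0.025)² = 1536.64
Round up: n = 1537.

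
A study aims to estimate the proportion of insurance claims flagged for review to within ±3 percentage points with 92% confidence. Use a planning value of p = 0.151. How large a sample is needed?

For a proportion with margin E = 0.03 at 92% confidence, z = 1.751.
n = p̂(1−p̂)(z/E)² = 0.151 × 0.849 × (1.751/0.03)² = 436.73
Round up: n = 437.

n = 437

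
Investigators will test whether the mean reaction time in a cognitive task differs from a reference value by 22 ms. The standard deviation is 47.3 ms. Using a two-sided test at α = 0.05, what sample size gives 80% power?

37

For a one-sample z-test, n = ((z_{α/2} + z_β)·σ/δ)².
z_{α/2} = 1.960 (two-sided α = 0.05); z_β = 0.842 (power 80% → β = 0.2).
n = (2.802 × 47.3 / 22)² = 36.29
Round up: n = 37.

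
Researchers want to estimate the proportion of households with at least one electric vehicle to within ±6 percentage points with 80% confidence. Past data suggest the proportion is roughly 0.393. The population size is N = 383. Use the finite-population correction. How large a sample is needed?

For a proportion with margin E = 0.06 at 80% confidence, z = 1.282.
n = p̂(1−p̂)(z/E)² = 0.393 × 0.607 × (1.282/0.06)² = 108.91 — call this n₀.
Finite-population correction with N = 383: n = n₀ / (1 + (n₀−1)/N) = 108.91 / 1.282 = 84.95
Round up: n = 85.

85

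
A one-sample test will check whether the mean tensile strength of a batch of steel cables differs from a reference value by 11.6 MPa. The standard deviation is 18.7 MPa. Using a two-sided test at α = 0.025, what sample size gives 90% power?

33

For a one-sample z-test, n = ((z_{α/2} + z_β)·σ/δ)².
z_{α/2} = 2.241 (two-sided α = 0.025); z_β = 1.282 (power 90% → β = 0.1).
n = (3.523 × 18.7 / 11.6)² = 32.25
Round up: n = 33.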